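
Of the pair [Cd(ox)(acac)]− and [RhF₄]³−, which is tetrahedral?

For [Cd(ox)(acac)]−: Summing ligand charges against the −1 overall charge gives an oxidation state of +2 for cadmium. Cd sits in group 12, so the d-electron count is 12 − 2 = 10. A d¹⁰ ion has no crystal-field stabilisation preference between square planar and tetrahedral, so four ligands adopt the sterically favoured tetrahedral geometry. → tetrahedral.
For [RhF₄]³−: Ligand charges: each fluoride is −1. With an overall charge of −3 the rhodium centre must be in the +1 oxidation state. Rhodium is a group-9 element; Rh(I) is therefore d⁸. A 4d d⁸ ion has a large crystal-field splitting; square planar leaves the high-energy d_{x²−y²} orbital empty and maximises CFSE. → square planar.

[Cd(ox)(acac)]−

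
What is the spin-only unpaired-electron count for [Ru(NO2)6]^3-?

1 unpaired electron

Summing ligand charges against the −3 overall charge gives an oxidation state of +3 for ruthenium.
Ru sits in group 8, so the d-electron count is 8 − 3 = 5.
The spin state decides the count: a 4d ion has a large Δₒ and is invariably low-spin.
An octahedral low-spin d⁵ ion is t₂g⁵e_g⁰, giving 1 unpaired electron.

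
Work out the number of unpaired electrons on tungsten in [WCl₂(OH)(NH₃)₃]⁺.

Each chloride is −1; each hydroxide is −1; ammonia is neutral; balancing the +1 overall charge requires W(IV).
Group 6 minus oxidation state 4 gives a d² configuration.
In an octahedral field the d² configuration is t₂g²e_g⁰ (only one arrangement possible), giving 2 unpaired electrons.

2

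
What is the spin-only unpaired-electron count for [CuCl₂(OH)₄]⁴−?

Ligand charges: each chloride is −1; each hydroxide is −1. With an overall charge of −4 the copper centre must be in the +2 oxidation state.
Copper is a group-11 element; Cu(II) is therefore d⁹.
In an octahedral field the d⁹ configuration is t₂g⁶e_g³ (only one arrangement possible), giving 1 unpaired electron.

1 unpaired electron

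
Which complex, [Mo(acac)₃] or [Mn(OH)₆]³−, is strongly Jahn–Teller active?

[Mo(acac)₃]: Each acetylacetonate is −1; balancing the 0 overall charge requires Mo(III). Mo sits in group 6, so the d-electron count is 6 − 3 = 3. The d³ configuration leaves the e_g set evenly filled (or empty) — no strong Jahn–Teller driving force.
[Mn(OH)₆]³−: Each hydroxide is −1; balancing the −3 overall charge requires Mn(III). Group 7 minus oxidation state 3 gives a d⁴ configuration. Hydroxide is a weak-field ligand for a first-row metal, so the complex is high-spin. The t₂g³e_g¹ (high-spin) configuration has an unevenly filled e_g set; the Jahn–Teller theorem predicts a tetragonal distortion (typically axial elongation) to lift the degeneracy.

[Mn(OH)₆]³−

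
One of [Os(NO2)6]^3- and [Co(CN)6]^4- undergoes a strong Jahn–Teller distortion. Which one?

[Co(CN)6]^4-

[Os(NO2)6]^3-: Summing ligand charges against the −3 overall charge gives an oxidation state of +3 for osmium. Group 8 minus oxidation state 3 gives a d⁵ configuration. A 5d ion has a large Δₒ and is invariably low-spin. The d⁵ configuration leaves the e_g set evenly filled (or empty) — no strong Jahn–Teller driving force.
[Co(CN)6]^4-: Summing ligand charges against the −4 overall charge gives an oxidation state of +2 for cobalt. Co sits in group 9, so the d-electron count is 9 − 2 = 7. Cyanide is a strong-field ligand (high in the spectrochemical series) for a first-row metal, so the complex is low-spin. The t₂g⁶e_g¹ (low-spin) configuration has an unevenly filled e_g set; the Jahn–Teller theorem predicts a tetragonal distortion (typically axial elongation) to lift the degeneracy.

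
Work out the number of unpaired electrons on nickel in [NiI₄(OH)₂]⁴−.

Each iodide is −1; each hydroxide is −1; balancing the −4 overall charge requires Ni(II).
Nickel is a group-10 element; Ni(II) is therefore d⁸.
In an octahedral field the d⁸ configuration is t₂g⁶e_g² (only one arrangement possible), giving 2 unpaired electrons.

2 unpaired electrons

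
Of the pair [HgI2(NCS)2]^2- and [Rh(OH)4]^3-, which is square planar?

For [HgI2(NCS)2]^2-: Each iodide is −1; each isothiocyanate is −1; balancing the −2 overall charge requires Hg(II). Mercury is a group-12 element; Hg(II) is therefore d¹⁰. A d¹⁰ ion has no crystal-field stabilisation preference between square planar and tetrahedral, so four ligands adopt the sterically favoured tetrahedral geometry. → tetrahedral.
For [Rh(OH)4]^3-: Ligand charges: each hydroxide is −1. With an overall charge of −3 the rhodium centre must be in the +1 oxidation state. Group 9 minus oxidation state 1 gives a d⁸ configuration. A 4d d⁸ ion has a large crystal-field splitting; square planar leaves the high-energy d_{x²−y²} orbital empty and maximises CFSE. → square planar.

[Rh(OH)4]^3-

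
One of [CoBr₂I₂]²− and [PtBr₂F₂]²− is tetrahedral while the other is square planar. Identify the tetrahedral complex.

[CoBr₂I₂]²−

For [CoBr₂I₂]²−: Each bromide is −1; each iodide is −1; balancing the −2 overall charge requires Co(II). Cobalt is a group-9 element; Co(II) is therefore d⁷. For a high-spin 3d d⁷ ion with weak-field ligands the small Δₜ gives little square-planar CFSE advantage, so four ligands adopt the sterically favoured tetrahedral geometry. → tetrahedral.
For [PtBr₂F₂]²−: Summing ligand charges against the −2 overall charge gives an oxidation state of +2 for platinum. Group 10 minus oxidation state 2 gives a d⁸ configuration. A 5d d⁸ ion has a large crystal-field splitting; square planar leaves the high-energy d_{x²−y²} orbital empty and maximises CFSE. → square planar.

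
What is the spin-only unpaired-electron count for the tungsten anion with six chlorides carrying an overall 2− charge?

Summing ligand charges against the −2 overall charge gives an oxidation state of +4 for tungsten.
Tungsten is a group-6 element; W(IV) is therefore d².
In an octahedral field the d² configuration is t₂g²e_g⁰ (only one arrangement possible), giving 2 unpaired electrons.

2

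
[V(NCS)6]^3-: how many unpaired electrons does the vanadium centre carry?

Summing ligand charges against the −3 overall charge gives an oxidation state of +3 for vanadium.
Vanadium is a group-5 element; V(III) is therefore d².
In an octahedral field the d² configuration is t₂g²e_g⁰ (only one arrangement possible), giving 2 unpaired electrons.

2 unpaired electrons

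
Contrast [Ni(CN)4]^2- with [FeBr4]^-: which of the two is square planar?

[Ni(CN)4]^2-

For [Ni(CN)4]^2-: Each cyanide is −1; balancing the −2 overall charge requires Ni(II). Ni sits in group 10, so the d-electron count is 10 − 2 = 8. Cyanide is a strong-field ligand (high in the spectrochemical series). A 3d d⁸ ion with strong-field ligands gains enough CFSE to favour square planar over tetrahedral. → square planar.
For [FeBr4]^-: Summing ligand charges against the −1 overall charge gives an oxidation state of +3 for iron. Fe sits in group 8, so the d-electron count is 8 − 3 = 5. A high-spin d⁵ ion has zero CFSE in either geometry, so four ligands adopt the sterically favoured tetrahedral geometry. → tetrahedral.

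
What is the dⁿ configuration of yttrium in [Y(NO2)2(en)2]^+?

Summing ligand charges against the +1 overall charge gives an oxidation state of +3 for yttrium.
Group 3 minus oxidation state 3 gives a d⁰ configuration.

d⁰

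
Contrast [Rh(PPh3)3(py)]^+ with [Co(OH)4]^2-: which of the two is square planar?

For [Rh(PPh3)3(py)]^+: Triphenylphosphine is neutral; pyridine is neutral; balancing the +1 overall charge requires Rh(I). Rh sits in group 9, so the d-electron count is 9 − 1 = 8. A 4d d⁸ ion has a large crystal-field splitting; square planar leaves the high-energy d_{x²−y²} orbital empty and maximises CFSE. → square planar.
For [Co(OH)4]^2-: Summing ligand charges against the −2 overall charge gives an oxidation state of +2 for cobalt. Co sits in group 9, so the d-electron count is 9 − 2 = 7. For a high-spin 3d d⁷ ion with weak-field ligands the small Δₜ gives little square-planar CFSE advantage, so four ligands adopt the sterically favoured tetrahedral geometry. → tetrahedral.

[Rh(PPh3)3(py)]^+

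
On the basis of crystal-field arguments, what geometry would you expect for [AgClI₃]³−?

tetrahedral

Each chloride is −1; each iodide is −1; balancing the −3 overall charge requires Ag(I).
Ag sits in group 11, so the d-electron count is 11 − 1 = 10.
Coordination number: 4.
A d¹⁰ ion has no crystal-field stabilisation preference between square planar and tetrahedral, so four ligands adopt the sterically favoured tetrahedral geometry.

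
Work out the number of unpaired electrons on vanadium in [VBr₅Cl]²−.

1 unpaired electron

Each bromide is −1; each chloride is −1; balancing the −2 overall charge requires V(IV).
Group 5 minus oxidation state 4 gives a d¹ configuration.
In an octahedral field the d¹ configuration is t₂g¹e_g⁰ (only one arrangement possible), giving 1 unpaired electron.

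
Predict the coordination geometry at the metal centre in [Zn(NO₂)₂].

linear

Ligand charges: each nitro (N-bound nitrite) is −1. With an overall charge of 0 the zinc centre must be in the +2 oxidation state.
Group 12 minus oxidation state 2 gives a d¹⁰ configuration.
With 2 monodentate ligands the coordination number is 2.
A d¹⁰ ion with only two ligands adopts a linear arrangement (sp hybridisation; no CFSE preference).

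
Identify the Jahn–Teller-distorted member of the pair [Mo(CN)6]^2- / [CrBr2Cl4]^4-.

[Mo(CN)6]^2-: Ligand charges: each cyanide is −1. With an overall charge of −2 the molybdenum centre must be in the +4 oxidation state. Mo sits in group 6, so the d-electron count is 6 − 4 = 2. The d² configuration leaves the e_g set evenly filled (or empty) — no strong Jahn–Teller driving force.
[CrBr2Cl4]^4-: Ligand charges: each bromide is −1; each chloride is −1. With an overall charge of −4 the chromium centre must be in the +2 oxidation state. Chromium is a group-6 element; Cr(II) is therefore d⁴. Bromide and chloride are weak-field ligands for a first-row metal, so the complex is high-spin. The t₂g³e_g¹ (high-spin) configuration has an unevenly filled e_g set; the Jahn–Teller theorem predicts a tetragonal distortion (typically axial elongation) to lift the degeneracy.

[CrBr2Cl4]^4-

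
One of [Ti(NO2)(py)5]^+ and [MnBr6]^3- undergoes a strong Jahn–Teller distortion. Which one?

[MnBr6]^3-

[Ti(NO2)(py)5]^+: Ligand charges: each nitro (N-bound nitrite) is −1; pyridine is neutral. With an overall charge of +1 the titanium centre must be in the +2 oxidation state. Ti sits in group 4, so the d-electron count is 4 − 2 = 2. The d² configuration leaves the e_g set evenly filled (or empty) — no strong Jahn–Teller driving force.
[MnBr6]^3-: Summing ligand charges against the −3 overall charge gives an oxidation state of +3 for manganese. Group 7 minus oxidation state 3 gives a d⁴ configuration. Bromide is a weak-field ligand for a first-row metal, so the complex is high-spin. The t₂g³e_g¹ (high-spin) configuration has an unevenly filled e_g set; the Jahn–Teller theorem predicts a tetragonal distortion (typically axial elongation) to lift the degeneracy.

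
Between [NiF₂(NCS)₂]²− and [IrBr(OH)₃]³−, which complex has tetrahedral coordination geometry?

[NiF₂(NCS)₂]²−

For [NiF₂(NCS)₂]²−: Ligand charges: each fluoride is −1; each isothiocyanate is −1. With an overall charge of −2 the nickel centre must be in the +2 oxidation state. Ni sits in group 10, so the d-electron count is 10 − 2 = 8. Fluoride and isothiocyanate are weak-field ligands. With weak-field ligands the CFSE gain from square planar is small, so a 3d d⁸ ion takes the sterically preferred tetrahedral geometry. → tetrahedral.
For [IrBr(OH)₃]³−: Summing ligand charges against the −3 overall charge gives an oxidation state of +1 for iridium. Ir sits in group 9, so the d-electron count is 9 − 1 = 8. A 5d d⁸ ion has a large crystal-field splitting; square planar leaves the high-energy d_{x²−y²} orbital empty and maximises CFSE. → square planar.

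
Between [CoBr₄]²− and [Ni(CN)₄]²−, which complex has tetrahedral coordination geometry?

[CoBr₄]²−

For [CoBr₄]²−: Summing ligand charges against the −2 overall charge gives an oxidation state of +2 for cobalt. Co sits in group 9, so the d-electron count is 9 − 2 = 7. For a high-spin 3d d⁷ ion with weak-field ligands the small Δₜ gives little square-planar CFSE advantage, so four ligands adopt the sterically favoured tetrahedral geometry. → tetrahedral.
For [Ni(CN)₄]²−: Each cyanide is −1; balancing the −2 overall charge requires Ni(II). Nickel is a group-10 element; Ni(II) is therefore d⁸. Cyanide is a strong-field ligand (high in the spectrochemical series). A 3d d⁸ ion with strong-field ligands gains enough CFSE to favour square planar over tetrahedral. → square planar.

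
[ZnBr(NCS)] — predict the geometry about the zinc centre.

linear

Each bromide is −1; each isothiocyanate is −1; balancing the 0 overall charge requires Zn(II).
Group 12 minus oxidation state 2 gives a d¹⁰ configuration.
With 2 monodentate ligands the coordination number is 2.
A d¹⁰ ion with only two ligands adopts a linear arrangement (sp hybridisation; no CFSE preference).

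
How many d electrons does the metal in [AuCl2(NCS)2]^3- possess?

d10

Summing ligand charges against the −3 overall charge gives an oxidation state of +1 for gold.
Group 11 minus oxidation state 1 gives a d¹⁰ configuration.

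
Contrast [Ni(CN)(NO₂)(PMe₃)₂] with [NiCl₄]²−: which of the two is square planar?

For [Ni(CN)(NO₂)(PMe₃)₂]: Ligand charges: each cyanide is −1; each nitro (N-bound nitrite) is −1; trimethylphosphine is neutral. With an overall charge of 0 the nickel centre must be in the +2 oxidation state. Ni sits in group 10, so the d-electron count is 10 − 2 = 8. Cyanide, nitro (N-bound nitrite), and trimethylphosphine are strong-field ligands (high in the spectrochemical series). A 3d d⁸ ion with strong-field ligands gains enough CFSE to favour square planar over tetrahedral. → square planar.
For [NiCl₄]²−: Each chloride is −1; balancing the −2 overall charge requires Ni(II). Nickel is a group-10 element; Ni(II) is therefore d⁸. Chloride is a weak-field ligand. With weak-field ligands the CFSE gain from square planar is small, so a 3d d⁸ ion takes the sterically preferred tetrahedral geometry. → tetrahedral.

[Ni(CN)(NO₂)(PMe₃)₂]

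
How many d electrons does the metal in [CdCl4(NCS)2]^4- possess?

d¹⁰

Each chloride is −1; each isothiocyanate is −1; balancing the −4 overall charge requires Cd(II).
Cd sits in group 12, so the d-electron count is 12 − 2 = 10.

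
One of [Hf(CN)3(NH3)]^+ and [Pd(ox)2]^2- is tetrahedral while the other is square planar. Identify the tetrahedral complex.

For [Hf(CN)3(NH3)]^+: Summing ligand charges against the +1 overall charge gives an oxidation state of +4 for hafnium. Hafnium is a group-4 element; Hf(IV) is therefore d⁰. A d⁰ ion has no crystal-field stabilisation preference between square planar and tetrahedral, so four ligands adopt the sterically favoured tetrahedral geometry. → tetrahedral.
For [Pd(ox)2]^2-: Each oxalate is −2; balancing the −2 overall charge requires Pd(II). Palladium is a group-10 element; Pd(II) is therefore d⁸. A 4d d⁸ ion has a large crystal-field splitting; square planar leaves the high-energy d_{x²−y²} orbital empty and maximises CFSE. → square planar.

[Hf(CN)3(NH3)]^+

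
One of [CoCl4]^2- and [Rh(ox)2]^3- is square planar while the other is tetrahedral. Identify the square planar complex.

[Rh(ox)2]^3-

For [CoCl4]^2-: Ligand charges: each chloride is −1. With an overall charge of −2 the cobalt centre must be in the +2 oxidation state. Co sits in group 9, so the d-electron count is 9 − 2 = 7. For a high-spin 3d d⁷ ion with weak-field ligands the small Δₜ gives little square-planar CFSE advantage, so four ligands adopt the sterically favoured tetrahedral geometry. → tetrahedral.
For [Rh(ox)2]^3-: Ligand charges: each oxalate is −2. With an overall charge of −3 the rhodium centre must be in the +1 oxidation state. Rhodium is a group-9 element; Rh(I) is therefore d⁸. A 4d d⁸ ion has a large crystal-field splitting; square planar leaves the high-energy d_{x²−y²} orbital empty and maximises CFSE. → square planar.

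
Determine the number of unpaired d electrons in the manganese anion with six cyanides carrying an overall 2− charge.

Each cyanide is −1; balancing the −2 overall charge requires Mn(IV).
Mn sits in group 7, so the d-electron count is 7 − 4 = 3.
In an octahedral field the d³ configuration is t₂g³e_g⁰ (only one arrangement possible), giving 3 unpaired electrons.

3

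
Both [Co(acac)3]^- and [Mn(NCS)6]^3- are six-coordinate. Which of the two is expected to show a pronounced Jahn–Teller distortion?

[Co(acac)3]^-: Each acetylacetonate is −1; balancing the −1 overall charge requires Co(II). Co sits in group 9, so the d-electron count is 9 − 2 = 7. Acetylacetonate is a weak-field ligand for a first-row metal, so the complex is high-spin. The d⁷ configuration leaves the e_g set evenly filled (or empty) — no strong Jahn–Teller driving force.
[Mn(NCS)6]^3-: Ligand charges: each isothiocyanate is −1. With an overall charge of −3 the manganese centre must be in the +3 oxidation state. Mn sits in group 7, so the d-electron count is 7 − 3 = 4. Isothiocyanate is a weak-field ligand for a first-row metal, so the complex is high-spin. The t₂g³e_g¹ (high-spin) configuration has an unevenly filled e_g set; the Jahn–Teller theorem predicts a tetragonal distortion (typically axial elongation) to lift the degeneracy.

[Mn(NCS)6]^3-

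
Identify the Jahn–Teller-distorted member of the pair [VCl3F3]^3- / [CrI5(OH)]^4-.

[VCl3F3]^3-: Ligand charges: each chloride is −1; each fluoride is −1. With an overall charge of −3 the vanadium centre must be in the +3 oxidation state. V sits in group 5, so the d-electron count is 5 − 3 = 2. The d² configuration leaves the e_g set evenly filled (or empty) — no strong Jahn–Teller driving force.
[CrI5(OH)]^4-: Summing ligand charges against the −4 overall charge gives an oxidation state of +2 for chromium. Chromium is a group-6 element; Cr(II) is therefore d⁴. Hydroxide and iodide are weak-field ligands for a first-row metal, so the complex is high-spin. The t₂g³e_g¹ (high-spin) configuration has an unevenly filled e_g set; the Jahn–Teller theorem predicts a tetragonal distortion (typically axial elongation) to lift the degeneracy.

[CrI5(OH)]^4-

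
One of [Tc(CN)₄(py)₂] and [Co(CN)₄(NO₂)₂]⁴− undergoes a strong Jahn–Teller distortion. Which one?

[Tc(CN)₄(py)₂]: Ligand charges: each cyanide is −1; pyridine is neutral. With an overall charge of 0 the technetium centre must be in the +4 oxidation state. Group 7 minus oxidation state 4 gives a d³ configuration. The d³ configuration leaves the e_g set evenly filled (or empty) — no strong Jahn–Teller driving force.
[Co(CN)₄(NO₂)₂]⁴−: Ligand charges: each cyanide is −1; each nitro (N-bound nitrite) is −1. With an overall charge of −4 the cobalt centre must be in the +2 oxidation state. Co sits in group 9, so the d-electron count is 9 − 2 = 7. Cyanide and nitro (N-bound nitrite) are strong-field ligands (high in the spectrochemical series) for a first-row metal, so the complex is low-spin. The t₂g⁶e_g¹ (low-spin) configuration has an unevenly filled e_g set; the Jahn–Teller theorem predicts a tetragonal distortion (typically axial elongation) to lift the degeneracy.

[Co(CN)₄(NO₂)₂]⁴−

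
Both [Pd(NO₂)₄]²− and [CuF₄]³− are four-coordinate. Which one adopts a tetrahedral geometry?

[CuF₄]³−

For [Pd(NO₂)₄]²−: Each nitro (N-bound nitrite) is −1; balancing the −2 overall charge requires Pd(II). Pd sits in group 10, so the d-electron count is 10 − 2 = 8. A 4d d⁸ ion has a large crystal-field splitting; square planar leaves the high-energy d_{x²−y²} orbital empty and maximises CFSE. → square planar.
For [CuF₄]³−: Each fluoride is −1; balancing the −3 overall charge requires Cu(I). Copper is a group-11 element; Cu(I) is therefore d¹⁰. A d¹⁰ ion has no crystal-field stabilisation preference between square planar and tetrahedral, so four ligands adopt the sterically favoured tetrahedral geometry. → tetrahedral.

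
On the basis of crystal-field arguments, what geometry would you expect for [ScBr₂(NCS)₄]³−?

Ligand charges: each bromide is −1; each isothiocyanate is −1. With an overall charge of −3 the scandium centre must be in the +3 oxidation state.
Scandium is a group-3 element; Sc(III) is therefore d⁰.
With 6 monodentate ligands the coordination number is 6.
Six donors around a single metal centre give an octahedral coordination sphere.

octahedral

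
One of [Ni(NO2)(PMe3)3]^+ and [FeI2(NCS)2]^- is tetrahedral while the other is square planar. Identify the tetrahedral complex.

For [Ni(NO2)(PMe3)3]^+: Ligand charges: each nitro (N-bound nitrite) is −1; trimethylphosphine is neutral. With an overall charge of +1 the nickel centre must be in the +2 oxidation state. Nickel is a group-10 element; Ni(II) is therefore d⁸. Nitro (N-bound nitrite) and trimethylphosphine are strong-field ligands (high in the spectrochemical series). A 3d d⁸ ion with strong-field ligands gains enough CFSE to favour square planar over tetrahedral. → square planar.
For [FeI2(NCS)2]^-: Each iodide is −1; each isothiocyanate is −1; balancing the −1 overall charge requires Fe(III). Iron is a group-8 element; Fe(III) is therefore d⁵. A high-spin d⁵ ion has zero CFSE in either geometry, so four ligands adopt the sterically favoured tetrahedral geometry. → tetrahedral.

[FeI2(NCS)2]^-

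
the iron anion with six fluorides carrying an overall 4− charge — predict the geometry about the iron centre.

Ligand charges: each fluoride is −1. With an overall charge of −4 the iron centre must be in the +2 oxidation state.
Fe sits in group 8, so the d-electron count is 8 − 2 = 6.
With 6 monodentate ligands the coordination number is 6.
Six donors around a single metal centre give an octahedral coordination sphere.

octahedral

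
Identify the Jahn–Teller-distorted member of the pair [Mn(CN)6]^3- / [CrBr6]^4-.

[CrBr6]^4-

[Mn(CN)6]^3-: Each cyanide is −1; balancing the −3 overall charge requires Mn(III). Mn sits in group 7, so the d-electron count is 7 − 3 = 4. Cyanide is a strong-field ligand (high in the spectrochemical series) for a first-row metal, so the complex is low-spin. The d⁴ configuration leaves the e_g set evenly filled (or empty) — no strong Jahn–Teller driving force.
[CrBr6]^4-: Ligand charges: each bromide is −1. With an overall charge of −4 the chromium centre must be in the +2 oxidation state. Cr sits in group 6, so the d-electron count is 6 − 2 = 4. Bromide is a weak-field ligand for a first-row metal, so the complex is high-spin. The t₂g³e_g¹ (high-spin) configuration has an unevenly filled e_g set; the Jahn–Teller theorem predicts a tetragonal distortion (typically axial elongation) to lift the degeneracy.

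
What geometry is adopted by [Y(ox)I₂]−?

tetrahedral

Ligand charges: each oxalate is −2; each iodide is −1. With an overall charge of −1 the yttrium centre must be in the +3 oxidation state.
Y sits in group 3, so the d-electron count is 3 − 3 = 0.
Counting donor atoms: 1×oxalate (bidentate) → 2 donors; 2×iodide (monodentate) → 2 donors. Coordination number = 4.
A d⁰ ion has no crystal-field stabilisation preference between square planar and tetrahedral, so four ligands adopt the sterically favoured tetrahedral geometry.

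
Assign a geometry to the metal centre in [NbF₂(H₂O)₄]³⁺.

Ligand charges: each fluoride is −1; water is neutral. With an overall charge of +3 the niobium centre must be in the +5 oxidation state.
Group 5 minus oxidation state 5 gives a d⁰ configuration.
With 6 monodentate ligands the coordination number is 6.
Six donors around a single metal centre give an octahedral coordination sphere.

octahedral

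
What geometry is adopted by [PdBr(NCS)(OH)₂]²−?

Ligand charges: each bromide is −1; each isothiocyanate is −1; each hydroxide is −1. With an overall charge of −2 the palladium centre must be in the +2 oxidation state.
Palladium is a group-10 element; Pd(II) is therefore d⁸.
With 4 monodentate ligands the coordination number is 4.
A 4d d⁸ ion has a large crystal-field splitting; square planar leaves the high-energy d_{x²−y²} orbital empty and maximises CFSE.

square planar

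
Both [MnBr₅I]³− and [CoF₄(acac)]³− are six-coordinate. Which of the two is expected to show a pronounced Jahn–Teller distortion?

[MnBr₅I]³−

[MnBr₅I]³−: Summing ligand charges against the −3 overall charge gives an oxidation state of +3 for manganese. Manganese is a group-7 element; Mn(III) is therefore d⁴. Bromide and iodide are weak-field ligands for a first-row metal, so the complex is high-spin. The t₂g³e_g¹ (high-spin) configuration has an unevenly filled e_g set; the Jahn–Teller theorem predicts a tetragonal distortion (typically axial elongation) to lift the degeneracy.
[CoF₄(acac)]³−: Ligand charges: each fluoride is −1; each acetylacetonate is −1. With an overall charge of −3 the cobalt centre must be in the +2 oxidation state. Group 9 minus oxidation state 2 gives a d⁷ configuration. Acetylacetonate and fluoride are weak-field ligands for a first-row metal, so the complex is high-spin. The d⁷ configuration leaves the e_g set evenly filled (or empty) — no strong Jahn–Teller driving force.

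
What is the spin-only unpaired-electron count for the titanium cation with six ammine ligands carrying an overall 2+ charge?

2

Ammonia is neutral; balancing the +2 overall charge requires Ti(II).
Ti sits in group 4, so the d-electron count is 4 − 2 = 2.
In an octahedral field the d² configuration is t₂g²e_g⁰ (only one arrangement possible), giving 2 unpaired electrons.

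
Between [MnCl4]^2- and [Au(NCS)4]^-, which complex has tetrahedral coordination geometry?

For [MnCl4]^2-: Ligand charges: each chloride is −1. With an overall charge of −2 the manganese centre must be in the +2 oxidation state. Group 7 minus oxidation state 2 gives a d⁵ configuration. A high-spin d⁵ ion has zero CFSE in either geometry, so four ligands adopt the sterically favoured tetrahedral geometry. → tetrahedral.
For [Au(NCS)4]^-: Summing ligand charges against the −1 overall charge gives an oxidation state of +3 for gold. Group 11 minus oxidation state 3 gives a d⁸ configuration. A 5d d⁸ ion has a large crystal-field splitting; square planar leaves the high-energy d_{x²−y²} orbital empty and maximises CFSE. → square planar.

[MnCl4]^2-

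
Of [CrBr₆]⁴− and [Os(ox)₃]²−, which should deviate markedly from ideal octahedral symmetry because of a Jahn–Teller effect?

[CrBr₆]⁴−

[CrBr₆]⁴−: Each bromide is −1; balancing the −4 overall charge requires Cr(II). Chromium is a group-6 element; Cr(II) is therefore d⁴. Bromide is a weak-field ligand for a first-row metal, so the complex is high-spin. The t₂g³e_g¹ (high-spin) configuration has an unevenly filled e_g set; the Jahn–Teller theorem predicts a tetragonal distortion (typically axial elongation) to lift the degeneracy.
[Os(ox)₃]²−: Each oxalate is −2; balancing the −2 overall charge requires Os(IV). Os sits in group 8, so the d-electron count is 8 − 4 = 4. A 5d ion has a large Δₒ and is invariably low-spin. The d⁴ configuration leaves the e_g set evenly filled (or empty) — no strong Jahn–Teller driving force.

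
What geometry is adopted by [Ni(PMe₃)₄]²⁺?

square planar

Summing ligand charges against the +2 overall charge gives an oxidation state of +2 for nickel.
Ni sits in group 10, so the d-electron count is 10 − 2 = 8.
Coordination number: 4.
Trimethylphosphine is a strong-field ligand (high in the spectrochemical series).
A 3d d⁸ ion with strong-field ligands gains enough CFSE to favour square planar over tetrahedral.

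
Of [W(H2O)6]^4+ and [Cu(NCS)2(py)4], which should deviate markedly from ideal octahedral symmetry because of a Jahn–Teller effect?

[W(H2O)6]^4+: Summing ligand charges against the +4 overall charge gives an oxidation state of +4 for tungsten. W sits in group 6, so the d-electron count is 6 − 4 = 2. The d² configuration leaves the e_g set evenly filled (or empty) — no strong Jahn–Teller driving force.
[Cu(NCS)2(py)4]: Ligand charges: each isothiocyanate is −1; pyridine is neutral. With an overall charge of 0 the copper centre must be in the +2 oxidation state. Copper is a group-11 element; Cu(II) is therefore d⁹. The t₂g⁶e_g³ configuration has an unevenly filled e_g set; the Jahn–Teller theorem predicts a tetragonal distortion (typically axial elongation) to lift the degeneracy.

[Cu(NCS)2(py)4]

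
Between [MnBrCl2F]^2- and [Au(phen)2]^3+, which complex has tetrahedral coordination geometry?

For [MnBrCl2F]^2-: Summing ligand charges against the −2 overall charge gives an oxidation state of +2 for manganese. Group 7 minus oxidation state 2 gives a d⁵ configuration. A high-spin d⁵ ion has zero CFSE in either geometry, so four ligands adopt the sterically favoured tetrahedral geometry. → tetrahedral.
For [Au(phen)2]^3+: Summing ligand charges against the +3 overall charge gives an oxidation state of +3 for gold. Gold is a group-11 element; Au(III) is therefore d⁸. A 5d d⁸ ion has a large crystal-field splitting; square planar leaves the high-energy d_{x²−y²} orbital empty and maximises CFSE. → square planar.

[MnBrCl2F]^2-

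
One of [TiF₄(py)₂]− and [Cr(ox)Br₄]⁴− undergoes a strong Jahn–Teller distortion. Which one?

[TiF₄(py)₂]−: Ligand charges: each fluoride is −1; pyridine is neutral. With an overall charge of −1 the titanium centre must be in the +3 oxidation state. Ti sits in group 4, so the d-electron count is 4 − 3 = 1. The d¹ configuration leaves the e_g set evenly filled (or empty) — no strong Jahn–Teller driving force.
[Cr(ox)Br₄]⁴−: Each oxalate is −2; each bromide is −1; balancing the −4 overall charge requires Cr(II). Cr sits in group 6, so the d-electron count is 6 − 2 = 4. Bromide and oxalate are weak-field ligands for a first-row metal, so the complex is high-spin. The t₂g³e_g¹ (high-spin) configuration has an unevenly filled e_g set; the Jahn–Teller theorem predicts a tetragonal distortion (typically axial elongation) to lift the degeneracy.

[Cr(ox)Br₄]⁴−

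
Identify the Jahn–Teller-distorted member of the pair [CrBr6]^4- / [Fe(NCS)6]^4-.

[CrBr6]^4-

[CrBr6]^4-: Each bromide is −1; balancing the −4 overall charge requires Cr(II). Chromium is a group-6 element; Cr(II) is therefore d⁴. Bromide is a weak-field ligand for a first-row metal, so the complex is high-spin. The t₂g³e_g¹ (high-spin) configuration has an unevenly filled e_g set; the Jahn–Teller theorem predicts a tetragonal distortion (typically axial elongation) to lift the degeneracy.
[Fe(NCS)6]^4-: Summing ligand charges against the −4 overall charge gives an oxidation state of +2 for iron. Group 8 minus oxidation state 2 gives a d⁶ configuration. Isothiocyanate is a weak-field ligand for a first-row metal, so the complex is high-spin. The d⁶ configuration leaves the e_g set evenly filled (or empty) — no strong Jahn–Teller driving force.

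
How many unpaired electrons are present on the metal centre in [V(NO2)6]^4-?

3

Summing ligand charges against the −4 overall charge gives an oxidation state of +2 for vanadium.
Group 5 minus oxidation state 2 gives a d³ configuration.
In an octahedral field the d³ configuration is t₂g³e_g⁰ (only one arrangement possible), giving 3 unpaired electrons.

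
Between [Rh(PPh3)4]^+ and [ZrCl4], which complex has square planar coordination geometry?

[Rh(PPh3)4]^+

For [Rh(PPh3)4]^+: Ligand charges: triphenylphosphine is neutral. With an overall charge of +1 the rhodium centre must be in the +1 oxidation state. Rhodium is a group-9 element; Rh(I) is therefore d⁸. A 4d d⁸ ion has a large crystal-field splitting; square planar leaves the high-energy d_{x²−y²} orbital empty and maximises CFSE. → square planar.
For [ZrCl4]: Ligand charges: each chloride is −1. With an overall charge of 0 the zirconium centre must be in the +4 oxidation state. Zr sits in group 4, so the d-electron count is 4 − 4 = 0. A d⁰ ion has no crystal-field stabilisation preference between square planar and tetrahedral, so four ligands adopt the sterically favoured tetrahedral geometry. → tetrahedral.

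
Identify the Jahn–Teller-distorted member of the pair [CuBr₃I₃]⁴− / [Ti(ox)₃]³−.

[CuBr₃I₃]⁴−: Summing ligand charges against the −4 overall charge gives an oxidation state of +2 for copper. Cu sits in group 11, so the d-electron count is 11 − 2 = 9. The t₂g⁶e_g³ configuration has an unevenly filled e_g set; the Jahn–Teller theorem predicts a tetragonal distortion (typically axial elongation) to lift the degeneracy.
[Ti(ox)₃]³−: Ligand charges: each oxalate is −2. With an overall charge of −3 the titanium centre must be in the +3 oxidation state. Titanium is a group-4 element; Ti(III) is therefore d¹. The d¹ configuration leaves the e_g set evenly filled (or empty) — no strong Jahn–Teller driving force.

[CuBr₃I₃]⁴−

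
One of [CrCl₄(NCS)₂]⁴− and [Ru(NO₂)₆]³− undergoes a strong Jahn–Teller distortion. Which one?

[CrCl₄(NCS)₂]⁴−

[CrCl₄(NCS)₂]⁴−: Summing ligand charges against the −4 overall charge gives an oxidation state of +2 for chromium. Chromium is a group-6 element; Cr(II) is therefore d⁴. Chloride and isothiocyanate are weak-field ligands for a first-row metal, so the complex is high-spin. The t₂g³e_g¹ (high-spin) configuration has an unevenly filled e_g set; the Jahn–Teller theorem predicts a tetragonal distortion (typically axial elongation) to lift the degeneracy.
[Ru(NO₂)₆]³−: Each nitro (N-bound nitrite) is −1; balancing the −3 overall charge requires Ru(III). Group 8 minus oxidation state 3 gives a d⁵ configuration. A 4d ion has a large Δₒ and is invariably low-spin. The d⁵ configuration leaves the e_g set evenly filled (or empty) — no strong Jahn–Teller driving force.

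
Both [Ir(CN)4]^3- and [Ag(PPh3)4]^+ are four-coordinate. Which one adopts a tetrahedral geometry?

For [Ir(CN)4]^3-: Ligand charges: each cyanide is −1. With an overall charge of −3 the iridium centre must be in the +1 oxidation state. Iridium is a group-9 element; Ir(I) is therefore d⁸. A 5d d⁸ ion has a large crystal-field splitting; square planar leaves the high-energy d_{x²−y²} orbital empty and maximises CFSE. → square planar.
For [Ag(PPh3)4]^+: Ligand charges: triphenylphosphine is neutral. With an overall charge of +1 the silver centre must be in the +1 oxidation state. Silver is a group-11 element; Ag(I) is therefore d¹⁰. A d¹⁰ ion has no crystal-field stabilisation preference between square planar and tetrahedral, so four ligands adopt the sterically favoured tetrahedral geometry. → tetrahedral.

[Ag(PPh3)4]^+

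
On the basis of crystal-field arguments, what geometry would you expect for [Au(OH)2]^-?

linear

Summing ligand charges against the −1 overall charge gives an oxidation state of +1 for gold.
Au sits in group 11, so the d-electron count is 11 − 1 = 10.
Coordination number: 2.
A d¹⁰ ion with only two ligands adopts a linear arrangement (sp hybridisation; no CFSE preference).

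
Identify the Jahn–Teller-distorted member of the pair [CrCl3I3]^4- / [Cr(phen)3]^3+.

[CrCl3I3]^4-

[CrCl3I3]^4-: Summing ligand charges against the −4 overall charge gives an oxidation state of +2 for chromium. Cr sits in group 6, so the d-electron count is 6 − 2 = 4. Chloride and iodide are weak-field ligands for a first-row metal, so the complex is high-spin. The t₂g³e_g¹ (high-spin) configuration has an unevenly filled e_g set; the Jahn–Teller theorem predicts a tetragonal distortion (typically axial elongation) to lift the degeneracy.
[Cr(phen)3]^3+: 1,10-phenanthroline is neutral; balancing the +3 overall charge requires Cr(III). Chromium is a group-6 element; Cr(III) is therefore d³. The d³ configuration leaves the e_g set evenly filled (or empty) — no strong Jahn–Teller driving force.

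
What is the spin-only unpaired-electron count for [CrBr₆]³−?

Summing ligand charges against the −3 overall charge gives an oxidation state of +3 for chromium.
Chromium is a group-6 element; Cr(III) is therefore d³.
In an octahedral field the d³ configuration is t₂g³e_g⁰ (only one arrangement possible), giving 3 unpaired electrons.

3 unpaired electrons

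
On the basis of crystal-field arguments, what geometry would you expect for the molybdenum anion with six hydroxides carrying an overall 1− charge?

octahedral

Summing ligand charges against the −1 overall charge gives an oxidation state of +5 for molybdenum.
Molybdenum is a group-6 element; Mo(V) is therefore d¹.
Coordination number: 6.
Six donors around a single metal centre give an octahedral coordination sphere.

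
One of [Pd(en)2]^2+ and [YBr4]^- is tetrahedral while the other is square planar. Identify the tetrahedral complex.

[YBr4]^-

For [Pd(en)2]^2+: Summing ligand charges against the +2 overall charge gives an oxidation state of +2 for palladium. Pd sits in group 10, so the d-electron count is 10 − 2 = 8. A 4d d⁸ ion has a large crystal-field splitting; square planar leaves the high-energy d_{x²−y²} orbital empty and maximises CFSE. → square planar.
For [YBr4]^-: Ligand charges: each bromide is −1. With an overall charge of −1 the yttrium centre must be in the +3 oxidation state. Y sits in group 3, so the d-electron count is 3 − 3 = 0. A d⁰ ion has no crystal-field stabilisation preference between square planar and tetrahedral, so four ligands adopt the sterically favoured tetrahedral geometry. → tetrahedral.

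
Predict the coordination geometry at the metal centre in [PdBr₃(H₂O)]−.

square planar

Each bromide is −1; water is neutral; balancing the −1 overall charge requires Pd(II).
Palladium is a group-10 element; Pd(II) is therefore d⁸.
With 4 monodentate ligands the coordination number is 4.
A 4d d⁸ ion has a large crystal-field splitting; square planar leaves the high-energy d_{x²−y²} orbital empty and maximises CFSE.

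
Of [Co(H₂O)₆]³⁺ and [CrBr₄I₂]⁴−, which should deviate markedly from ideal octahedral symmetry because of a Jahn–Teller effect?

[Co(H₂O)₆]³⁺: Water is neutral; balancing the +3 overall charge requires Co(III). Co sits in group 9, so the d-electron count is 9 − 3 = 6. Co(III) has an exceptionally large octahedral splitting and is low-spin with essentially every ligand except fluoride. The d⁶ configuration leaves the e_g set evenly filled (or empty) — no strong Jahn–Teller driving force.
[CrBr₄I₂]⁴−: Summing ligand charges against the −4 overall charge gives an oxidation state of +2 for chromium. Cr sits in group 6, so the d-electron count is 6 − 2 = 4. Bromide and iodide are weak-field ligands for a first-row metal, so the complex is high-spin. The t₂g³e_g¹ (high-spin) configuration has an unevenly filled e_g set; the Jahn–Teller theorem predicts a tetragonal distortion (typically axial elongation) to lift the degeneracy.

[CrBr₄I₂]⁴−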